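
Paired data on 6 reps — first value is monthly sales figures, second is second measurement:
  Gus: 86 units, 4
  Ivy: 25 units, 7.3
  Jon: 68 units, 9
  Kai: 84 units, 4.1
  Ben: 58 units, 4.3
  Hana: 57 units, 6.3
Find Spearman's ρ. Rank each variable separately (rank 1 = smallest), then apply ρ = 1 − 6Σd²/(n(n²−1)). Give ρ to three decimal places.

Ranks of variable 1: 6, 1, 4, 5, 3, 2
Ranks of variable 2: 1, 5, 6, 2, 3, 4
d = r₁ − r₂: 5, -4, -2, 3, 0, -2
d²: 25, 16, 4, 9, 0, 4; Σd² = 58
ρ = 1 − 6·58/(6·35) = 1 − 348/210 = -0.657

-0.657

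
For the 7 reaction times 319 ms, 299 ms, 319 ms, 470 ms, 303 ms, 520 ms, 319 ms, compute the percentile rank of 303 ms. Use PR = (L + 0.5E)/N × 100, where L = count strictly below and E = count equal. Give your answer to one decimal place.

N = 7.
Strictly below 303: 1. Equal to 303: 1.
PR = (1 + 0.5·1)/7 × 100 = 21.4

21.4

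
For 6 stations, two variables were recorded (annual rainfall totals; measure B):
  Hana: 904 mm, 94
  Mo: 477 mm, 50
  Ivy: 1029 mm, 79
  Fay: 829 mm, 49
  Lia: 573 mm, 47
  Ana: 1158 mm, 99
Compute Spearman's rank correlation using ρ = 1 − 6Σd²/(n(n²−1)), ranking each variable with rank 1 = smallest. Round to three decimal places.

0.771

Ranks of variable 1: 4, 1, 5, 3, 2, 6
Ranks of variable 2: 5, 3, 4, 2, 1, 6
d = r₁ − r₂: -1, -2, 1, 1, 1, 0
d²: 1, 4, 1, 1, 1, 0; Σd² = 8
ρ = 1 − 6·8/(6·35) = 1 − 48/210 = 0.771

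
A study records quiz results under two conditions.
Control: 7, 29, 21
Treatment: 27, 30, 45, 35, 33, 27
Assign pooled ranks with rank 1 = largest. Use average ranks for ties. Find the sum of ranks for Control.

22

Sorted (descending): 45, 35, 33, 30, 29, 27, 27, 21, 7
The 2 values of 27 occupy positions 6–7 → average rank (6+7)/2 = 6.5.
Control values → pooled ranks: 7→9, 29→5, 21→8
Rank sum = 9 + 5 + 8 = 22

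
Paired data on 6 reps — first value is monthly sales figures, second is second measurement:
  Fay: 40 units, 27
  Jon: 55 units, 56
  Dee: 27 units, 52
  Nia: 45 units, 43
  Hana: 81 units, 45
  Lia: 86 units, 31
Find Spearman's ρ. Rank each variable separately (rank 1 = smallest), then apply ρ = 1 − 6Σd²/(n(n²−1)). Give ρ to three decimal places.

-0.086

Ranks of variable 1: 2, 4, 1, 3, 5, 6
Ranks of variable 2: 1, 6, 5, 3, 4, 2
d = r₁ − r₂: 1, -2, -4, 0, 1, 4
d²: 1, 4, 16, 0, 1, 16; Σd² = 38
ρ = 1 − 6·38/(6·35) = 1 − 228/210 = -0.086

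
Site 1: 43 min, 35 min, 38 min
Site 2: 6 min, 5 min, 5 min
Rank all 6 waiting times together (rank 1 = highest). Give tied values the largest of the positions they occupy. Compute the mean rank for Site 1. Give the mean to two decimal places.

Sorted (descending): 43, 38, 35, 6, 5, 5
The 2 values of 5 occupy positions 5–6 → each gets rank 6.
Site 1 values → pooled ranks: 43→1, 35→3, 38→2
Mean rank = (1 + 3 + 2) / 3 = 2.00

2.00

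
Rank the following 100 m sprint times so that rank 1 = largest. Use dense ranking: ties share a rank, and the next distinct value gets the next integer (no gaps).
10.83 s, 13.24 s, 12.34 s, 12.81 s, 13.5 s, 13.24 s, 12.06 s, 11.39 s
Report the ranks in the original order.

Sorted (descending): 13.5, 13.24, 13.24, 12.81, 12.34, 12.06, 11.39, 10.83
The 2 values of 13.24 share dense rank 2.
Remaining distinct values take the next consecutive integers.

7, 2, 4, 3, 1, 2, 5, 6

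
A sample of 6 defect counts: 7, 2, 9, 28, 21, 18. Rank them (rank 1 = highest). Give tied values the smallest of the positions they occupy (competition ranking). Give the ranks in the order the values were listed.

5, 6, 4, 1, 2, 3

Sorted (descending): 28, 21, 18, 9, 7, 2
No ties — each value takes its position as its rank.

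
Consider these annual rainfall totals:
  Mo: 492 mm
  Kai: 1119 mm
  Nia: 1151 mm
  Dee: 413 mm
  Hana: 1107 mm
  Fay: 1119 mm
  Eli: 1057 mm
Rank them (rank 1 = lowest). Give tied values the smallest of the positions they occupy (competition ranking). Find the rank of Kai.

5

Sorted (ascending): 413, 492, 1057, 1107, 1119, 1119, 1151
The 2 values of 1119 occupy positions 5–6 → each gets rank 5.
Kai has value 1119 mm → rank 5.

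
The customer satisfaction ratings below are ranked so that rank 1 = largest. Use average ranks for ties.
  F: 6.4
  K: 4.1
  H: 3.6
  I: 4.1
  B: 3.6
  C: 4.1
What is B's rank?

5.5

Sorted (descending): 6.4, 4.1, 4.1, 4.1, 3.6, 3.6
The 3 values of 4.1 occupy positions 2–4 → average rank 3.
The 2 values of 3.6 occupy positions 5–6 → average rank (5+6)/2 = 5.5.
B has value 3.6 → rank 5.5.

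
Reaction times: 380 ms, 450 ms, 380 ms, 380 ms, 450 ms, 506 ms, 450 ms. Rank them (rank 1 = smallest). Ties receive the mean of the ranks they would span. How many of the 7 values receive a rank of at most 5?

6

Sorted (ascending): 380, 380, 380, 450, 450, 450, 506
The 3 values of 380 occupy positions 1–3 → average rank 2.
The 3 values of 450 occupy positions 4–6 → average rank 5.
Ranks ≤ 5: {2, 2, 2, 5, 5, 5} → 6 values.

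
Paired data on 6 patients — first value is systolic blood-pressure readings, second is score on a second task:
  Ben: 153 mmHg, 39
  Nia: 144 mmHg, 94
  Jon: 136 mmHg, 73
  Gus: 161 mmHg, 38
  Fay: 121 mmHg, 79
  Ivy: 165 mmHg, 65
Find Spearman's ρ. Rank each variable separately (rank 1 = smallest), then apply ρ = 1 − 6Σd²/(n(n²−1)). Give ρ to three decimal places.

-0.657

Ranks of variable 1: 4, 3, 2, 5, 1, 6
Ranks of variable 2: 2, 6, 4, 1, 5, 3
d = r₁ − r₂: 2, -3, -2, 4, -4, 3
d²: 4, 9, 4, 16, 16, 9; Σd² = 58
ρ = 1 − 6·58/(6·35) = 1 − 348/210 = -0.657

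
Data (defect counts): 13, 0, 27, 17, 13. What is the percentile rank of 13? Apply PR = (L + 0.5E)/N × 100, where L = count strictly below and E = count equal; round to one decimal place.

40.0

N = 5.
Strictly below 13: 1. Equal to 13: 2.
PR = (1 + 0.5·2)/5 × 100 = 40.0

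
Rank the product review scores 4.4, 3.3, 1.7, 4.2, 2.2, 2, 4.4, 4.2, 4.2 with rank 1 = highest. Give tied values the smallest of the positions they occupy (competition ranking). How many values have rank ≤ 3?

5

Sorted (descending): 4.4, 4.4, 4.2, 4.2, 4.2, 3.3, 2.2, 2, 1.7
The 2 values of 4.4 occupy positions 1–2 → each gets rank 1.
The 3 values of 4.2 occupy positions 3–5 → each gets rank 3.
Ranks ≤ 3: {1, 1, 3, 3, 3} → 5 values.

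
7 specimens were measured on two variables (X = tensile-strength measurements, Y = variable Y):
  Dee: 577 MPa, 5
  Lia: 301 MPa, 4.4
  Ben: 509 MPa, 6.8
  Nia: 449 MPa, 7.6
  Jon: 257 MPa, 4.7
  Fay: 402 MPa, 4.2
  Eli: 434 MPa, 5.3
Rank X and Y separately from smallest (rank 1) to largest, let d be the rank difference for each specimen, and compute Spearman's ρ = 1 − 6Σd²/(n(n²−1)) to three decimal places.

0.607

Ranks of variable 1: 7, 2, 6, 5, 1, 3, 4
Ranks of variable 2: 4, 2, 6, 7, 3, 1, 5
d = r₁ − r₂: 3, 0, 0, -2, -2, 2, -1
d²: 9, 0, 0, 4, 4, 4, 1; Σd² = 22
ρ = 1 − 6·22/(7·48) = 1 − 132/336 = 0.607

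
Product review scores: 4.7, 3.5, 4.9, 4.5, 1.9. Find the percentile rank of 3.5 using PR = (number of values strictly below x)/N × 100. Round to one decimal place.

N = 5.
Strictly below 3.5: 1. Equal to 3.5: 1.
PR = 1/5 × 100 = 20.0

20.0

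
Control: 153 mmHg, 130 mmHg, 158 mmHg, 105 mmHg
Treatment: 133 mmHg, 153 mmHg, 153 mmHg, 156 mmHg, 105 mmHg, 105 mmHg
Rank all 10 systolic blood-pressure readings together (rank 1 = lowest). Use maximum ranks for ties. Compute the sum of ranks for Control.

25

Sorted (ascending): 105, 105, 105, 130, 133, 153, 153, 153, 156, 158
The 3 values of 105 occupy positions 1–3 → each gets rank 3.
The 3 values of 153 occupy positions 6–8 → each gets rank 8.
Control values → pooled ranks: 153→8, 130→4, 158→10, 105→3
Rank sum = 8 + 4 + 10 + 3 = 25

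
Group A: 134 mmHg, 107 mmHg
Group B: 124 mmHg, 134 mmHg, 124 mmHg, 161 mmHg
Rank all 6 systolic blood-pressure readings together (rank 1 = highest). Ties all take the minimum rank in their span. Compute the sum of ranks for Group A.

8

Sorted (descending): 161, 134, 134, 124, 124, 107
The 2 values of 134 occupy positions 2–3 → each gets rank 2.
The 2 values of 124 occupy positions 4–5 → each gets rank 4.
Group A values → pooled ranks: 134→2, 107→6
Rank sum = 2 + 6 = 8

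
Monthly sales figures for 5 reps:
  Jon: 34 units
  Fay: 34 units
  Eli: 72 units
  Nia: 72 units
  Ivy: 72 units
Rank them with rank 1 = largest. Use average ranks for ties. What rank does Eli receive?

2

Sorted (descending): 72, 72, 72, 34, 34
The 3 values of 72 occupy positions 1–3 → average rank 2.
The 2 values of 34 occupy positions 4–5 → average rank (4+5)/2 = 4.5.
Eli has value 72 units → rank 2.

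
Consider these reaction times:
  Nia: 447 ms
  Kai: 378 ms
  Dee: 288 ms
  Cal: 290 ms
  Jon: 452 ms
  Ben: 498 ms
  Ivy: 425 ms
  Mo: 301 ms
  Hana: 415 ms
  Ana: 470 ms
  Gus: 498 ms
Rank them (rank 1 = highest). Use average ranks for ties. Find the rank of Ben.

1.5

Sorted (descending): 498, 498, 470, 452, 447, 425, 415, 378, 301, 290, 288
The 2 values of 498 occupy positions 1–2 → average rank (1+2)/2 = 1.5.
Ben has value 498 ms → rank 1.5.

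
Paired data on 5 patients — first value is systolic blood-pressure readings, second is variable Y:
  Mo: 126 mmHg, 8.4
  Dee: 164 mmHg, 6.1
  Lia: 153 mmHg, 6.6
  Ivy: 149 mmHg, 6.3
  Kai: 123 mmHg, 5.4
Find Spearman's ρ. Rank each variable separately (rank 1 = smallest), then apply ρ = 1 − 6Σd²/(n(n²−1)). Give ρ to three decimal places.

Ranks of variable 1: 2, 5, 4, 3, 1
Ranks of variable 2: 5, 2, 4, 3, 1
d = r₁ − r₂: -3, 3, 0, 0, 0
d²: 9, 9, 0, 0, 0; Σd² = 18
ρ = 1 − 6·18/(5·24) = 1 − 108/120 = 0.100

0.100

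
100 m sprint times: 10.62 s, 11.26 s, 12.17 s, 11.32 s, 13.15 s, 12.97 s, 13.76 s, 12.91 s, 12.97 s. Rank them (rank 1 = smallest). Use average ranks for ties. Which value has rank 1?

Sorted (ascending): 10.62, 11.26, 11.32, 12.17, 12.91, 12.97, 12.97, 13.15, 13.76
The 2 values of 12.97 occupy positions 6–7 → average rank (6+7)/2 = 6.5.
Rank 1 → value 10.62.

10.62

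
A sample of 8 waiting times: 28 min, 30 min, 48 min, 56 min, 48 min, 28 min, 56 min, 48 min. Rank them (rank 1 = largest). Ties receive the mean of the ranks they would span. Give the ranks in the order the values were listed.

Sorted (descending): 56, 56, 48, 48, 48, 30, 28, 28
The 2 values of 56 occupy positions 1–2 → average rank (1+2)/2 = 1.5.
The 3 values of 48 occupy positions 3–5 → average rank 4.
The 2 values of 28 occupy positions 7–8 → average rank (7+8)/2 = 7.5.

7.5, 6, 4, 1.5, 4, 7.5, 1.5, 4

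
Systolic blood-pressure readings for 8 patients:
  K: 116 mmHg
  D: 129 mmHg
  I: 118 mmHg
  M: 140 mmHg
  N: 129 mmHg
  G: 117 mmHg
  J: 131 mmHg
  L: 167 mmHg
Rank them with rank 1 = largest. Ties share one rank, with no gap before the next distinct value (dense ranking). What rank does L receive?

Sorted (descending): 167, 140, 131, 129, 129, 118, 117, 116
The 2 values of 129 share dense rank 4.
Remaining distinct values take the next consecutive integers.
L has value 167 mmHg → rank 1.

1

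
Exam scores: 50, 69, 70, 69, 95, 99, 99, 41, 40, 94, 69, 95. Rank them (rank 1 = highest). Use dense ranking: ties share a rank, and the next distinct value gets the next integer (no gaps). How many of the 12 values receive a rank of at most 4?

Sorted (descending): 99, 99, 95, 95, 94, 70, 69, 69, 69, 50, 41, 40
The 2 values of 99 share dense rank 1.
The 2 values of 95 share dense rank 2.
The 3 values of 69 share dense rank 5.
Remaining distinct values take the next consecutive integers.
Ranks ≤ 4: {1, 1, 2, 2, 3, 4} → 6 values.

6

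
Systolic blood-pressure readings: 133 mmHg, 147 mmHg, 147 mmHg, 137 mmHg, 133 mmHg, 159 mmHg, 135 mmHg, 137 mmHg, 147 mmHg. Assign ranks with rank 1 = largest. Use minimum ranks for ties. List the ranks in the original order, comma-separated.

Sorted (descending): 159, 147, 147, 147, 137, 137, 135, 133, 133
The 3 values of 147 occupy positions 2–4 → each gets rank 2.
The 2 values of 137 occupy positions 5–6 → each gets rank 5.
The 2 values of 133 occupy positions 8–9 → each gets rank 8.

8, 2, 2, 5, 8, 1, 7, 5, 2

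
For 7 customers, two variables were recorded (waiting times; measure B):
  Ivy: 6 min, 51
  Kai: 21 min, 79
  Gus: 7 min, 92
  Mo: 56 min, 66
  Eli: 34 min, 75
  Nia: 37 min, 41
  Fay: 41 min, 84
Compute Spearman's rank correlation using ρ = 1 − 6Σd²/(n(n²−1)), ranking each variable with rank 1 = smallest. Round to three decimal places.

Ranks of variable 1: 1, 3, 2, 7, 4, 5, 6
Ranks of variable 2: 2, 5, 7, 3, 4, 1, 6
d = r₁ − r₂: -1, -2, -5, 4, 0, 4, 0
d²: 1, 4, 25, 16, 0, 16, 0; Σd² = 62
ρ = 1 − 6·62/(7·48) = 1 − 372/336 = -0.107

-0.107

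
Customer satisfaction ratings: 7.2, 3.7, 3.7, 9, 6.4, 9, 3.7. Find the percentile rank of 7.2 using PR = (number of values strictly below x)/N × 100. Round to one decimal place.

N = 7.
Strictly below 7.2: 4. Equal to 7.2: 1.
PR = 4/7 × 100 = 57.1

57.1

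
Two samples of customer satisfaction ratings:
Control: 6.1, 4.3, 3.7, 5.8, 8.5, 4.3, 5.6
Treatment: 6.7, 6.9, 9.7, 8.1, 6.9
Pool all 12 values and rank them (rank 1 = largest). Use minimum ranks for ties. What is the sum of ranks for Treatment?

Sorted (descending): 9.7, 8.5, 8.1, 6.9, 6.9, 6.7, 6.1, 5.8, 5.6, 4.3, 4.3, 3.7
The 2 values of 6.9 occupy positions 4–5 → each gets rank 4.
The 2 values of 4.3 occupy positions 10–11 → each gets rank 10.
Treatment values → pooled ranks: 6.7→6, 6.9→4, 9.7→1, 8.1→3, 6.9→4
Rank sum = 6 + 4 + 1 + 3 + 4 = 18

18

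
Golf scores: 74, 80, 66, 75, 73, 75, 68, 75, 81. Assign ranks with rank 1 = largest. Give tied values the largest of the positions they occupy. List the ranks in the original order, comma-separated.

Sorted (descending): 81, 80, 75, 75, 75, 74, 73, 68, 66
The 3 values of 75 occupy positions 3–5 → each gets rank 5.

6, 2, 9, 5, 7, 5, 8, 5, 1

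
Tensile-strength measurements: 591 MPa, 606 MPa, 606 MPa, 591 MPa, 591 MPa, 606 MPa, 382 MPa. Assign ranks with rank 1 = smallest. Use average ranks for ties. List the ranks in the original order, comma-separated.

3, 6, 6, 3, 3, 6, 1

Sorted (ascending): 382, 591, 591, 591, 606, 606, 606
The 3 values of 591 occupy positions 2–4 → average rank 3.
The 3 values of 606 occupy positions 5–7 → average rank 6.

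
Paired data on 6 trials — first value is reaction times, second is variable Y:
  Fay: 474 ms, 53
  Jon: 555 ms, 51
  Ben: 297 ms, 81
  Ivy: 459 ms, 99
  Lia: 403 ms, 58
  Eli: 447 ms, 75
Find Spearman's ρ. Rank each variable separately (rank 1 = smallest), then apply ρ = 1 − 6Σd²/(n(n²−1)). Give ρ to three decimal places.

-0.600

Ranks of variable 1: 5, 6, 1, 4, 2, 3
Ranks of variable 2: 2, 1, 5, 6, 3, 4
d = r₁ − r₂: 3, 5, -4, -2, -1, -1
d²: 9, 25, 16, 4, 1, 1; Σd² = 56
ρ = 1 − 6·56/(6·35) = 1 − 336/210 = -0.600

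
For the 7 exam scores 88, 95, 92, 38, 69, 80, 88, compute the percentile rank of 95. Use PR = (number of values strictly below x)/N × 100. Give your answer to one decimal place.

N = 7.
Strictly below 95: 6. Equal to 95: 1.
PR = 6/7 × 100 = 85.7

85.7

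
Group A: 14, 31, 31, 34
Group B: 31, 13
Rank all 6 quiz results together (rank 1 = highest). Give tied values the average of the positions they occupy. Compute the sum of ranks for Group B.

9

Sorted (descending): 34, 31, 31, 31, 14, 13
The 3 values of 31 occupy positions 2–4 → average rank 3.
Group B values → pooled ranks: 31→3, 13→6
Rank sum = 3 + 6 = 9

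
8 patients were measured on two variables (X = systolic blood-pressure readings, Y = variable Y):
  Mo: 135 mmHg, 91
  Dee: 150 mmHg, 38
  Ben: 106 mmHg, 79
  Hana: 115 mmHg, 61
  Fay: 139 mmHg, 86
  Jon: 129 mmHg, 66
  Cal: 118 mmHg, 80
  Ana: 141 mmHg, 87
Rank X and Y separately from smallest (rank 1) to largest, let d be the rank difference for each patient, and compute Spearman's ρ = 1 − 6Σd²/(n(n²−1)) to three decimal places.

0.143

Ranks of variable 1: 5, 8, 1, 2, 6, 4, 3, 7
Ranks of variable 2: 8, 1, 4, 2, 6, 3, 5, 7
d = r₁ − r₂: -3, 7, -3, 0, 0, 1, -2, 0
d²: 9, 49, 9, 0, 0, 1, 4, 0; Σd² = 72
ρ = 1 − 6·72/(8·63) = 1 − 432/504 = 0.143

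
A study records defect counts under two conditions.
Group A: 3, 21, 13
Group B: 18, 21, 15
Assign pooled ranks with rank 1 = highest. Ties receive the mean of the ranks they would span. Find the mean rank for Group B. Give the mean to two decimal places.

Sorted (descending): 21, 21, 18, 15, 13, 3
The 2 values of 21 occupy positions 1–2 → average rank (1+2)/2 = 1.5.
Group B values → pooled ranks: 18→3, 21→1.5, 15→4
Mean rank = (3 + 1.5 + 4) / 3 = 2.83

2.83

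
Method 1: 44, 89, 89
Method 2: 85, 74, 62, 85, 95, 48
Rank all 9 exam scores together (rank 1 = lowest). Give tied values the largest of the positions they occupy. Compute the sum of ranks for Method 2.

30

Sorted (ascending): 44, 48, 62, 74, 85, 85, 89, 89, 95
The 2 values of 85 occupy positions 5–6 → each gets rank 6.
The 2 values of 89 occupy positions 7–8 → each gets rank 8.
Method 2 values → pooled ranks: 85→6, 74→4, 62→3, 85→6, 95→9, 48→2
Rank sum = 6 + 4 + 3 + 6 + 9 + 2 = 30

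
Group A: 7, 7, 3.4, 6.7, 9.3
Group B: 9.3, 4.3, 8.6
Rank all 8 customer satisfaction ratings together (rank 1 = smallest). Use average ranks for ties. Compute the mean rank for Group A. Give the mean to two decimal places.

4.10

Sorted (ascending): 3.4, 4.3, 6.7, 7, 7, 8.6, 9.3, 9.3
The 2 values of 7 occupy positions 4–5 → average rank (4+5)/2 = 4.5.
The 2 values of 9.3 occupy positions 7–8 → average rank (7+8)/2 = 7.5.
Group A values → pooled ranks: 7→4.5, 7→4.5, 3.4→1, 6.7→3, 9.3→7.5
Mean rank = (4.5 + 4.5 + 1 + 3 + 7.5) / 5 = 4.10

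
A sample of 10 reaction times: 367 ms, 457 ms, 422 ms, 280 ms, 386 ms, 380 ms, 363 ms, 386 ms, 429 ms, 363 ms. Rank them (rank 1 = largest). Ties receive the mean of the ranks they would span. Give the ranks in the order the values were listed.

Sorted (descending): 457, 429, 422, 386, 386, 380, 367, 363, 363, 280
The 2 values of 386 occupy positions 4–5 → average rank (4+5)/2 = 4.5.
The 2 values of 363 occupy positions 8–9 → average rank (8+9)/2 = 8.5.

7, 1, 3, 10, 4.5, 6, 8.5, 4.5, 2, 8.5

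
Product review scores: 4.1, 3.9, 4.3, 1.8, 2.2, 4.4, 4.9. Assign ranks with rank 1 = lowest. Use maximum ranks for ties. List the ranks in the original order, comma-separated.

Sorted (ascending): 1.8, 2.2, 3.9, 4.1, 4.3, 4.4, 4.9
No ties — each value takes its position as its rank.

4, 3, 5, 1, 2, 6, 7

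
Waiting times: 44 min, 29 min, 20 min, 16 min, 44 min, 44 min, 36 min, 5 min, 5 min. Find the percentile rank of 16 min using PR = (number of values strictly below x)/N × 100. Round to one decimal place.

22.2

N = 9.
Strictly below 16: 2. Equal to 16: 1.
PR = 2/9 × 100 = 22.2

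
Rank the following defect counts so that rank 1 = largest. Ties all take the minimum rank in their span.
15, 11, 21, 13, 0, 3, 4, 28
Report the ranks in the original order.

3, 5, 2, 4, 8, 7, 6, 1

Sorted (descending): 28, 21, 15, 13, 11, 4, 3, 0
No ties — each value takes its position as its rank.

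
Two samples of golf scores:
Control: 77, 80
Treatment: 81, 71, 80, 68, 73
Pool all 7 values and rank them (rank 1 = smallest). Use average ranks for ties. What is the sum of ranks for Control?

9.5

Sorted (ascending): 68, 71, 73, 77, 80, 80, 81
The 2 values of 80 occupy positions 5–6 → average rank (5+6)/2 = 5.5.
Control values → pooled ranks: 77→4, 80→5.5
Rank sum = 4 + 5.5 = 9.5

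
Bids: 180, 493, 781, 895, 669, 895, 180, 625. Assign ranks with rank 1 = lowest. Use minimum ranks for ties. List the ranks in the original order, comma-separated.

1, 3, 6, 7, 5, 7, 1, 4

Sorted (ascending): 180, 180, 493, 625, 669, 781, 895, 895
The 2 values of 180 occupy positions 1–2 → each gets rank 1.
The 2 values of 895 occupy positions 7–8 → each gets rank 7.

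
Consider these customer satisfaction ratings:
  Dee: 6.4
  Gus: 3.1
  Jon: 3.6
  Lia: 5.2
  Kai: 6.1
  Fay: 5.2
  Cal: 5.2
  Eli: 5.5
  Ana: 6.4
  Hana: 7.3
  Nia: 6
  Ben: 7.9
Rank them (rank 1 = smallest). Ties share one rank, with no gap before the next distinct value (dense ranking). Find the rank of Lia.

3

Sorted (ascending): 3.1, 3.6, 5.2, 5.2, 5.2, 5.5, 6, 6.1, 6.4, 6.4, 7.3, 7.9
The 3 values of 5.2 share dense rank 3.
The 2 values of 6.4 share dense rank 7.
Remaining distinct values take the next consecutive integers.
Lia has value 5.2 → rank 3.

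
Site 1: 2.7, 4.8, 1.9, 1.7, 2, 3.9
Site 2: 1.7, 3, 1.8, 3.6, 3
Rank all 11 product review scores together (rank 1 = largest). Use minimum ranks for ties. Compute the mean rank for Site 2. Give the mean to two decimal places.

Sorted (descending): 4.8, 3.9, 3.6, 3, 3, 2.7, 2, 1.9, 1.8, 1.7, 1.7
The 2 values of 3 occupy positions 4–5 → each gets rank 4.
The 2 values of 1.7 occupy positions 10–11 → each gets rank 10.
Site 2 values → pooled ranks: 1.7→10, 3→4, 1.8→9, 3.6→3, 3→4
Mean rank = (10 + 4 + 9 + 3 + 4) / 5 = 6.00

6.00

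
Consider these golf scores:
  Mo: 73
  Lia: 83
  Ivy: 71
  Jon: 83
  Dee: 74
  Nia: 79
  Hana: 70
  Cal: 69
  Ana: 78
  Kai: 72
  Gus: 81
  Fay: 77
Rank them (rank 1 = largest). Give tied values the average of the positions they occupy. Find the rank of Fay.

Sorted (descending): 83, 83, 81, 79, 78, 77, 74, 73, 72, 71, 70, 69
The 2 values of 83 occupy positions 1–2 → average rank (1+2)/2 = 1.5.
Fay has value 77 → rank 6.

6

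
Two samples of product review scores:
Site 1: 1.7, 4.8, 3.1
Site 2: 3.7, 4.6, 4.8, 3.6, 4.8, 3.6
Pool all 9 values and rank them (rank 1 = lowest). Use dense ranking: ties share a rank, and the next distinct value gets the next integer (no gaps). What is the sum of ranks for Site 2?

27

Sorted (ascending): 1.7, 3.1, 3.6, 3.6, 3.7, 4.6, 4.8, 4.8, 4.8
The 2 values of 3.6 share dense rank 3.
The 3 values of 4.8 share dense rank 6.
Remaining distinct values take the next consecutive integers.
Site 2 values → pooled ranks: 3.7→4, 4.6→5, 4.8→6, 3.6→3, 4.8→6, 3.6→3
Rank sum = 4 + 5 + 6 + 3 + 6 + 3 = 27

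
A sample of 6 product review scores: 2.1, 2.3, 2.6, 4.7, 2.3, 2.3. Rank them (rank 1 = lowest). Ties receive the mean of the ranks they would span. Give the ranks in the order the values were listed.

Sorted (ascending): 2.1, 2.3, 2.3, 2.3, 2.6, 4.7
The 3 values of 2.3 occupy positions 2–4 → average rank 3.

1, 3, 5, 6, 3, 3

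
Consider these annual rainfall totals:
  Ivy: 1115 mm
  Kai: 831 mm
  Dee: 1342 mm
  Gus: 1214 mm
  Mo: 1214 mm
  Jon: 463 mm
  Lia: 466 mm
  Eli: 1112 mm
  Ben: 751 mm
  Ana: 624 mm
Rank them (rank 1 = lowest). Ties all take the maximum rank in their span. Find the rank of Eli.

6

Sorted (ascending): 463, 466, 624, 751, 831, 1112, 1115, 1214, 1214, 1342
The 2 values of 1214 occupy positions 8–9 → each gets rank 9.
Eli has value 1112 mm → rank 6.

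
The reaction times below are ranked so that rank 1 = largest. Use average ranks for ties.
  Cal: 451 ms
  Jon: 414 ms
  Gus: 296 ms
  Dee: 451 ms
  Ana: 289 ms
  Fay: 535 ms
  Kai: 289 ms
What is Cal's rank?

2.5

Sorted (descending): 535, 451, 451, 414, 296, 289, 289
The 2 values of 451 occupy positions 2–3 → average rank (2+3)/2 = 2.5.
The 2 values of 289 occupy positions 6–7 → average rank (6+7)/2 = 6.5.
Cal has value 451 ms → rank 2.5.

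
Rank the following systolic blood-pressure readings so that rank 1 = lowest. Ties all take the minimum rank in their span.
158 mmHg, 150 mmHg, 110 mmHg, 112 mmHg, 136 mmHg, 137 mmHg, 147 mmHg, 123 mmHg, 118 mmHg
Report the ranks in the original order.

9, 8, 1, 2, 5, 6, 7, 4, 3

Sorted (ascending): 110, 112, 118, 123, 136, 137, 147, 150, 158
No ties — each value takes its position as its rank.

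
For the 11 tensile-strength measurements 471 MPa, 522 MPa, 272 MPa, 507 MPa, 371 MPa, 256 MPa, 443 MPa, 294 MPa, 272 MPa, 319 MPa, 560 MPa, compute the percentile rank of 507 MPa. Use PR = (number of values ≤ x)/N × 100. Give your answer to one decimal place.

N = 11.
Strictly below 507: 8. Equal to 507: 1.
PR = 9/11 × 100 = 81.8

81.8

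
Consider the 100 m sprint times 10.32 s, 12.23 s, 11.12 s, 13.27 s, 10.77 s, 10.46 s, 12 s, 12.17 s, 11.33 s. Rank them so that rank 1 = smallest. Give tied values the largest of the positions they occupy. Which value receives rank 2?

Sorted (ascending): 10.32, 10.46, 10.77, 11.12, 11.33, 12, 12.17, 12.23, 13.27
No ties — each value takes its position as its rank.
Rank 2 → value 10.46.

10.46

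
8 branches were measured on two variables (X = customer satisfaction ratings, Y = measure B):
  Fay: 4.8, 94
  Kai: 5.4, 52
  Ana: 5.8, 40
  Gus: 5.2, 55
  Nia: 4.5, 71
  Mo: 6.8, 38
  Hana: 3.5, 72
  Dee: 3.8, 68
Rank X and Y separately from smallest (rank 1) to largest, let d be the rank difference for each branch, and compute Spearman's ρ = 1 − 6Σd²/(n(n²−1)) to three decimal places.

Ranks of variable 1: 4, 6, 7, 5, 3, 8, 1, 2
Ranks of variable 2: 8, 3, 2, 4, 6, 1, 7, 5
d = r₁ − r₂: -4, 3, 5, 1, -3, 7, -6, -3
d²: 16, 9, 25, 1, 9, 49, 36, 9; Σd² = 154
ρ = 1 − 6·154/(8·63) = 1 − 924/504 = -0.833

-0.833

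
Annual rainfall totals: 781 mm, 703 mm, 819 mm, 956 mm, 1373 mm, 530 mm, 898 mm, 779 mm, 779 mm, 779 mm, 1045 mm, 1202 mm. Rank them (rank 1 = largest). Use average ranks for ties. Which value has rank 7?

781

Sorted (descending): 1373, 1202, 1045, 956, 898, 819, 781, 779, 779, 779, 703, 530
The 3 values of 779 occupy positions 8–10 → average rank 9.
Rank 7 → value 781.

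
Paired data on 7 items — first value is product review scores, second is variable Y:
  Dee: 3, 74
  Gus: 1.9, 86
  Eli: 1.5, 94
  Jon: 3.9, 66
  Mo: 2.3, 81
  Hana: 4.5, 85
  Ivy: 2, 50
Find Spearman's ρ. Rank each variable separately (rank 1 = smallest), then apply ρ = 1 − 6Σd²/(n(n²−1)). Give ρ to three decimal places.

-0.429

Ranks of variable 1: 5, 2, 1, 6, 4, 7, 3
Ranks of variable 2: 3, 6, 7, 2, 4, 5, 1
d = r₁ − r₂: 2, -4, -6, 4, 0, 2, 2
d²: 4, 16, 36, 16, 0, 4, 4; Σd² = 80
ρ = 1 − 6·80/(7·48) = 1 − 480/336 = -0.429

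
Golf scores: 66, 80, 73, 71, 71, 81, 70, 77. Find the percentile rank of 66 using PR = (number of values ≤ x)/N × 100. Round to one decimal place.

12.5

N = 8.
Strictly below 66: 0. Equal to 66: 1.
PR = 1/8 × 100 = 12.5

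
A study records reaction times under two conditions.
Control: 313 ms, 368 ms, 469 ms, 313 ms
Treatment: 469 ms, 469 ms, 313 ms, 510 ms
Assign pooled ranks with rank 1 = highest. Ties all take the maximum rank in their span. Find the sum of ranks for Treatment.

17

Sorted (descending): 510, 469, 469, 469, 368, 313, 313, 313
The 3 values of 469 occupy positions 2–4 → each gets rank 4.
The 3 values of 313 occupy positions 6–8 → each gets rank 8.
Treatment values → pooled ranks: 469→4, 469→4, 313→8, 510→1
Rank sum = 4 + 4 + 8 + 1 = 17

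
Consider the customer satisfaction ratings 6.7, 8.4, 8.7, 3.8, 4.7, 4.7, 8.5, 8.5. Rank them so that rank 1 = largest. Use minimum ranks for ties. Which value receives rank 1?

8.7

Sorted (descending): 8.7, 8.5, 8.5, 8.4, 6.7, 4.7, 4.7, 3.8
The 2 values of 8.5 occupy positions 2–3 → each gets rank 2.
The 2 values of 4.7 occupy positions 6–7 → each gets rank 6.
Rank 1 → value 8.7.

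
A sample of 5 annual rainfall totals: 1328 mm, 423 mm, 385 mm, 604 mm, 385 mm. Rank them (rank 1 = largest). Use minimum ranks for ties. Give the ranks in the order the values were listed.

1, 3, 4, 2, 4

Sorted (descending): 1328, 604, 423, 385, 385
The 2 values of 385 occupy positions 4–5 → each gets rank 4.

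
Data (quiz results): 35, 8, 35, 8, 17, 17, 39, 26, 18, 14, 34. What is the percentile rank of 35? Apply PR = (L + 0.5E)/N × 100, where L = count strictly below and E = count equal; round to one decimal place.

N = 11.
Strictly below 35: 8. Equal to 35: 2.
PR = (8 + 0.5·2)/11 × 100 = 81.8

81.8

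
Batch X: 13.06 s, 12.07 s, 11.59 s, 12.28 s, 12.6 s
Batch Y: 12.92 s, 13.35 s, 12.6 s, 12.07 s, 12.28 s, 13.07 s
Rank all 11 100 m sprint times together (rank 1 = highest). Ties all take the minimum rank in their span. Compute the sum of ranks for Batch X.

35

Sorted (descending): 13.35, 13.07, 13.06, 12.92, 12.6, 12.6, 12.28, 12.28, 12.07, 12.07, 11.59
The 2 values of 12.6 occupy positions 5–6 → each gets rank 5.
The 2 values of 12.28 occupy positions 7–8 → each gets rank 7.
The 2 values of 12.07 occupy positions 9–10 → each gets rank 9.
Batch X values → pooled ranks: 13.06→3, 12.07→9, 11.59→11, 12.28→7, 12.6→5
Rank sum = 3 + 9 + 11 + 7 + 5 = 35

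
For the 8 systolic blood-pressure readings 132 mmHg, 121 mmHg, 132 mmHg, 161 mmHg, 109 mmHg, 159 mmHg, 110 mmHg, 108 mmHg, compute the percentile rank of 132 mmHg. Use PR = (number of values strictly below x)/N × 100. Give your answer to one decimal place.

50.0

N = 8.
Strictly below 132: 4. Equal to 132: 2.
PR = 4/8 × 100 = 50.0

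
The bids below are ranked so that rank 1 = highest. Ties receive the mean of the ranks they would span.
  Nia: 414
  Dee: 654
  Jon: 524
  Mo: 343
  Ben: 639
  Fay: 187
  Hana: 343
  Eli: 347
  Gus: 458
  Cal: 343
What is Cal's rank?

8

Sorted (descending): 654, 639, 524, 458, 414, 347, 343, 343, 343, 187
The 3 values of 343 occupy positions 7–9 → average rank 8.
Cal has value 343 → rank 8.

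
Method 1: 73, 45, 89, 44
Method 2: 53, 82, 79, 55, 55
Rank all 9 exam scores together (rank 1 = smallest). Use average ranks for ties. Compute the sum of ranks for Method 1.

Sorted (ascending): 44, 45, 53, 55, 55, 73, 79, 82, 89
The 2 values of 55 occupy positions 4–5 → average rank (4+5)/2 = 4.5.
Method 1 values → pooled ranks: 73→6, 45→2, 89→9, 44→1
Rank sum = 6 + 2 + 9 + 1 = 18

18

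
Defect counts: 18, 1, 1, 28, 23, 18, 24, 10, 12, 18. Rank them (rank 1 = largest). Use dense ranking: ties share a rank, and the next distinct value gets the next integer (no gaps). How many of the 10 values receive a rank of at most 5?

7

Sorted (descending): 28, 24, 23, 18, 18, 18, 12, 10, 1, 1
The 3 values of 18 share dense rank 4.
The 2 values of 1 share dense rank 7.
Remaining distinct values take the next consecutive integers.
Ranks ≤ 5: {1, 2, 3, 4, 4, 4, 5} → 7 values.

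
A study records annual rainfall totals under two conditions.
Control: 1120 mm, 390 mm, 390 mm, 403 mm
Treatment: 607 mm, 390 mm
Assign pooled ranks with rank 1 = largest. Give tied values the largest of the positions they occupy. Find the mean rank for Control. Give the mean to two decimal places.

4.00

Sorted (descending): 1120, 607, 403, 390, 390, 390
The 3 values of 390 occupy positions 4–6 → each gets rank 6.
Control values → pooled ranks: 1120→1, 390→6, 390→6, 403→3
Mean rank = (1 + 6 + 6 + 3) / 4 = 4.00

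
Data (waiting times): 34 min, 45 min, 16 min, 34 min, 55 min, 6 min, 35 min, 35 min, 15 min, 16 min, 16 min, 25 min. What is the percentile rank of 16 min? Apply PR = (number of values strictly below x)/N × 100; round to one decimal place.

16.7

N = 12.
Strictly below 16: 2. Equal to 16: 3.
PR = 2/12 × 100 = 16.7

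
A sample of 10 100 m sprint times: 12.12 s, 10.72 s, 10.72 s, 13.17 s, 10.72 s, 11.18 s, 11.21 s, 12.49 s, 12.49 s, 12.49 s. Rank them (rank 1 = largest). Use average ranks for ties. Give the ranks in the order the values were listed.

5, 9, 9, 1, 9, 7, 6, 3, 3, 3

Sorted (descending): 13.17, 12.49, 12.49, 12.49, 12.12, 11.21, 11.18, 10.72, 10.72, 10.72
The 3 values of 12.49 occupy positions 2–4 → average rank 3.
The 3 values of 10.72 occupy positions 8–10 → average rank 9.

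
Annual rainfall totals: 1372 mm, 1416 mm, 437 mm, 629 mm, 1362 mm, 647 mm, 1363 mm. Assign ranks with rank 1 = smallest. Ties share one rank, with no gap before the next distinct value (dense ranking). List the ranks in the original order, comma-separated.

Sorted (ascending): 437, 629, 647, 1362, 1363, 1372, 1416
No ties — each value takes its position as its rank.

6, 7, 1, 2, 4, 3, 5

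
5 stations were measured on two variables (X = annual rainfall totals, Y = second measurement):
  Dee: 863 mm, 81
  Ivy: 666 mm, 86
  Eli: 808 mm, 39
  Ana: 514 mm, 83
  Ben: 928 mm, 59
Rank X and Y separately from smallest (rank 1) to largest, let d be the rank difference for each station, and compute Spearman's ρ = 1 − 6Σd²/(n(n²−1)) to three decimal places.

Ranks of variable 1: 4, 2, 3, 1, 5
Ranks of variable 2: 3, 5, 1, 4, 2
d = r₁ − r₂: 1, -3, 2, -3, 3
d²: 1, 9, 4, 9, 9; Σd² = 32
ρ = 1 − 6·32/(5·24) = 1 − 192/120 = -0.600

-0.600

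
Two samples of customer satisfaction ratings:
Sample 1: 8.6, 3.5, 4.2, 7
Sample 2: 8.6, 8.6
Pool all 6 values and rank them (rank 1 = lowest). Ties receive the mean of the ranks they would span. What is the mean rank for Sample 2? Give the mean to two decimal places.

Sorted (ascending): 3.5, 4.2, 7, 8.6, 8.6, 8.6
The 3 values of 8.6 occupy positions 4–6 → average rank 5.
Sample 2 values → pooled ranks: 8.6→5, 8.6→5
Mean rank = (5 + 5) / 2 = 5.00

5.00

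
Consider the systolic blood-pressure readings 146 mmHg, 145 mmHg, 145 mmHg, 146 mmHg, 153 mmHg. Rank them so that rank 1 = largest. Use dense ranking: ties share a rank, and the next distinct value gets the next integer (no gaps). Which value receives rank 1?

153

Sorted (descending): 153, 146, 146, 145, 145
The 2 values of 146 share dense rank 2.
The 2 values of 145 share dense rank 3.
Remaining distinct values take the next consecutive integers.
Rank 1 → value 153.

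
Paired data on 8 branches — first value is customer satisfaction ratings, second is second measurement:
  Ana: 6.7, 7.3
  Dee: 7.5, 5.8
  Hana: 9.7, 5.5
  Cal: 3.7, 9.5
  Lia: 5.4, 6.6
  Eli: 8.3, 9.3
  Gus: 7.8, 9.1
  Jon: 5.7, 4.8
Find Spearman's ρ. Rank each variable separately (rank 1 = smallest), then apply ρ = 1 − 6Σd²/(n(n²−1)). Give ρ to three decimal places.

Ranks of variable 1: 4, 5, 8, 1, 2, 7, 6, 3
Ranks of variable 2: 5, 3, 2, 8, 4, 7, 6, 1
d = r₁ − r₂: -1, 2, 6, -7, -2, 0, 0, 2
d²: 1, 4, 36, 49, 4, 0, 0, 4; Σd² = 98
ρ = 1 − 6·98/(8·63) = 1 − 588/504 = -0.167

-0.167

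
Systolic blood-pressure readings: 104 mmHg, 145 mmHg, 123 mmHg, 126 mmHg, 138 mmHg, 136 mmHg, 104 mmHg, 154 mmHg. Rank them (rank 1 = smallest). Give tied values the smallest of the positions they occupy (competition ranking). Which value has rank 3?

Sorted (ascending): 104, 104, 123, 126, 136, 138, 145, 154
The 2 values of 104 occupy positions 1–2 → each gets rank 1.
Rank 3 → value 123.

123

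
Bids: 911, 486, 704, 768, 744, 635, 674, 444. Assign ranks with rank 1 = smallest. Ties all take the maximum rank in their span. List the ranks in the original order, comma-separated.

8, 2, 5, 7, 6, 3, 4, 1

Sorted (ascending): 444, 486, 635, 674, 704, 744, 768, 911
No ties — each value takes its position as its rank.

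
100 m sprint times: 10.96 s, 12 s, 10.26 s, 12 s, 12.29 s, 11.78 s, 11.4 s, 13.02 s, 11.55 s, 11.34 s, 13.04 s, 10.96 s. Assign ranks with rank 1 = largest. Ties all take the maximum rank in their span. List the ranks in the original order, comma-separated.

Sorted (descending): 13.04, 13.02, 12.29, 12, 12, 11.78, 11.55, 11.4, 11.34, 10.96, 10.96, 10.26
The 2 values of 12 occupy positions 4–5 → each gets rank 5.
The 2 values of 10.96 occupy positions 10–11 → each gets rank 11.

11, 5, 12, 5, 3, 6, 8, 2, 7, 9, 1, 11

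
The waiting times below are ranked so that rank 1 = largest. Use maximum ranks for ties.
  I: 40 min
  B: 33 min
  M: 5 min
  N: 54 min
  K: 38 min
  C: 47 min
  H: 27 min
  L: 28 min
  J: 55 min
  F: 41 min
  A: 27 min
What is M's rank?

11

Sorted (descending): 55, 54, 47, 41, 40, 38, 33, 28, 27, 27, 5
The 2 values of 27 occupy positions 9–10 → each gets rank 10.
M has value 5 min → rank 11.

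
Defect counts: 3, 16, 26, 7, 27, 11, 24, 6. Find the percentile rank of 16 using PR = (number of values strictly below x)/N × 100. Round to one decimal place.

N = 8.
Strictly below 16: 4. Equal to 16: 1.
PR = 4/8 × 100 = 50.0

50.0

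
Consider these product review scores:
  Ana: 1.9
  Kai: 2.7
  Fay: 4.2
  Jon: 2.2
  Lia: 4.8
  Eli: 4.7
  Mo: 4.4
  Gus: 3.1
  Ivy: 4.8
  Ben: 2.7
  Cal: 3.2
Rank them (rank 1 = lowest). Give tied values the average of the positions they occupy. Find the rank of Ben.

Sorted (ascending): 1.9, 2.2, 2.7, 2.7, 3.1, 3.2, 4.2, 4.4, 4.7, 4.8, 4.8
The 2 values of 2.7 occupy positions 3–4 → average rank (3+4)/2 = 3.5.
The 2 values of 4.8 occupy positions 10–11 → average rank (10+11)/2 = 10.5.
Ben has value 2.7 → rank 3.5.

3.5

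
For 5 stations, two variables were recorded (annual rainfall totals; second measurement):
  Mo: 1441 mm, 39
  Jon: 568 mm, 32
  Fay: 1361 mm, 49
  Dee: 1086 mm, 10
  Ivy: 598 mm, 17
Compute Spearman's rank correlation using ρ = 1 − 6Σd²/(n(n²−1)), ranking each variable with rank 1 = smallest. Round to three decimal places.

Ranks of variable 1: 5, 1, 4, 3, 2
Ranks of variable 2: 4, 3, 5, 1, 2
d = r₁ − r₂: 1, -2, -1, 2, 0
d²: 1, 4, 1, 4, 0; Σd² = 10
ρ = 1 − 6·10/(5·24) = 1 − 60/120 = 0.500

0.500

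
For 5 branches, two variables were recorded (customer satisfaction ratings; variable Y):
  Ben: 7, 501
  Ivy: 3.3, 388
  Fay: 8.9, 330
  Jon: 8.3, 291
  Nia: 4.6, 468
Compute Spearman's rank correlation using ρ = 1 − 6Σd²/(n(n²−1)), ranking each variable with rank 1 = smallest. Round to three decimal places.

Ranks of variable 1: 3, 1, 5, 4, 2
Ranks of variable 2: 5, 3, 2, 1, 4
d = r₁ − r₂: -2, -2, 3, 3, -2
d²: 4, 4, 9, 9, 4; Σd² = 30
ρ = 1 − 6·30/(5·24) = 1 − 180/120 = -0.500

-0.500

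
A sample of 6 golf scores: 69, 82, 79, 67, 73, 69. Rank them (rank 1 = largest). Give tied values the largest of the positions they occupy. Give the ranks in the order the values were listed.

Sorted (descending): 82, 79, 73, 69, 69, 67
The 2 values of 69 occupy positions 4–5 → each gets rank 5.

5, 1, 2, 6, 3, 5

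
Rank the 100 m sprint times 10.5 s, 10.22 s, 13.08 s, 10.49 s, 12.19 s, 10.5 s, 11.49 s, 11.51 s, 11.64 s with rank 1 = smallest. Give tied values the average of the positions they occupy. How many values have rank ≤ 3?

Sorted (ascending): 10.22, 10.49, 10.5, 10.5, 11.49, 11.51, 11.64, 12.19, 13.08
The 2 values of 10.5 occupy positions 3–4 → average rank (3+4)/2 = 3.5.
Ranks ≤ 3: {1, 2} → 2 values.

2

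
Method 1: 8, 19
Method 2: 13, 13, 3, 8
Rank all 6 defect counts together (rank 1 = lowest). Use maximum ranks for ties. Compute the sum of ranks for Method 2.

Sorted (ascending): 3, 8, 8, 13, 13, 19
The 2 values of 8 occupy positions 2–3 → each gets rank 3.
The 2 values of 13 occupy positions 4–5 → each gets rank 5.
Method 2 values → pooled ranks: 13→5, 13→5, 3→1, 8→3
Rank sum = 5 + 5 + 1 + 3 = 14

14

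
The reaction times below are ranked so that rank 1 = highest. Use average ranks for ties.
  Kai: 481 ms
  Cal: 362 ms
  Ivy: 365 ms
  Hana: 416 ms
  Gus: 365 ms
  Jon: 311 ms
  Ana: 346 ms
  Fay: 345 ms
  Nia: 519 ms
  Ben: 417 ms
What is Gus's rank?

Sorted (descending): 519, 481, 417, 416, 365, 365, 362, 346, 345, 311
The 2 values of 365 occupy positions 5–6 → average rank (5+6)/2 = 5.5.
Gus has value 365 ms → rank 5.5.

5.5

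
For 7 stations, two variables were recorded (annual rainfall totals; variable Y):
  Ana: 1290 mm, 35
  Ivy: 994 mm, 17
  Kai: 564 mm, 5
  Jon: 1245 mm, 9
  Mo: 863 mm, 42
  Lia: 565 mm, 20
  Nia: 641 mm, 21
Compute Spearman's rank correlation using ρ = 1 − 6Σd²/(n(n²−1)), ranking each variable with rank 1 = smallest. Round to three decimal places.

0.321

Ranks of variable 1: 7, 5, 1, 6, 4, 2, 3
Ranks of variable 2: 6, 3, 1, 2, 7, 4, 5
d = r₁ − r₂: 1, 2, 0, 4, -3, -2, -2
d²: 1, 4, 0, 16, 9, 4, 4; Σd² = 38
ρ = 1 − 6·38/(7·48) = 1 − 228/336 = 0.321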